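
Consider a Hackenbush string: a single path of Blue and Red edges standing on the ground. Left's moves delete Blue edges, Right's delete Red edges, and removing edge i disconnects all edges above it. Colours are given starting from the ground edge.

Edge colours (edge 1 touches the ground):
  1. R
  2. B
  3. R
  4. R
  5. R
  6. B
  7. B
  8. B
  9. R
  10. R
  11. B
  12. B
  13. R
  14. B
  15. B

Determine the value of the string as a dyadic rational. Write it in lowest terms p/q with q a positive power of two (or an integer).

-14537/16384

Prefix values for R B R R R B B B R R B B R B B via {L|R} + simplicity:
1 of 15 · R · max L −∞ · min R 0 so -1
2 of 15 · RB · max L -1 · min R 0 so -1/2
3 of 15 · RBR · max L -1 · min R -1/2 so -3/4
4 of 15 · RBRR · max L -1 · min R -3/4 so -7/8
5 of 15 · RBRRR · max L -1 · min R -7/8 so -15/16
6 of 15 · RBRRRB · max L -15/16 · min R -7/8 so -29/32
7 of 15 · RBRRRBB · max L -29/32 · min R -7/8 so -57/64
8 of 15 · RBRRRBBB · max L -57/64 · min R -7/8 so -113/128
9 of 15 · RBRRRBBBR · max L -57/64 · min R -113/128 so -227/256
10 of 15 · RBRRRBBBRR · max L -57/64 · min R -227/256 so -455/512
11 of 15 · RBRRRBBBRRB · max L -455/512 · min R -227/256 so -909/1024
12 of 15 · RBRRRBBBRRBB · max L -909/1024 · min R -227/256 so -1817/2048
13 of 15 · RBRRRBBBRRBBR · max L -909/1024 · min R -1817/2048 so -3635/4096
14 of 15 · RBRRRBBBRRBBRB · max L -3635/4096 · min R -1817/2048 so -7269/8192
15 of 15 · RBRRRBBBRRBBRBB · max L -7269/8192 · min R -1817/2048 so -14537/16384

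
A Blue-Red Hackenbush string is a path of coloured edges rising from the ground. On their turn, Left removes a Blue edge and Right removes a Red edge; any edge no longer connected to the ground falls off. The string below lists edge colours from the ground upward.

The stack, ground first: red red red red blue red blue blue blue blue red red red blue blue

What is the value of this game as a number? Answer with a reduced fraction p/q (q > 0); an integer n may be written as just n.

-7225/2048

v(r) = { · | 0 } — -1
v(rr) = { · | -1; 0 } — -2
v(rrr) = { · | -2; -1; 0 } — -3
v(rrrr) = { · | -3; -2; -1; 0 } — -4
v(rrrrb) = { -4 | -3; -2; -1; 0 } — -7/2
v(rrrrbr) = { -4 | -7/2; -3; -2; -1; 0 } — -15/4
v(rrrrbrb) = { -4; -15/4 | -7/2; -3; -2; -1; 0 } — -29/8
v(rrrrbrbb) = { -4; -15/4; -29/8 | -7/2; -3; -2; -1; 0 } — -57/16
v(rrrrbrbbb) = { -4; -15/4; -29/8; -57/16 | -7/2; -3; -2; -1; 0 } — -113/32
v(rrrrbrbbbb) = { -4; -15/4; -29/8; -57/16; -113/32 | -7/2; -3; -2; -1; 0 } — -225/64
v(rrrrbrbbbbr) = { -4; -15/4; -29/8; -57/16; -113/32 | -225/64; -7/2; -3; -2; -1; 0 } — -451/128
v(rrrrbrbbbbrr) = { -4; -15/4; -29/8; -57/16; -113/32 | -451/128; -225/64; -7/2; -3; -2; -1; 0 } — -903/256
v(rrrrbrbbbbrrr) = { -4; -15/4; -29/8; -57/16; -113/32 | -903/256; -451/128; -225/64; -7/2; -3; -2; -1; 0 } — -1807/512
v(rrrrbrbbbbrrrb) = { -4; -15/4; -29/8; -57/16; -113/32; -1807/512 | -903/256; -451/128; -225/64; -7/2; -3; -2; -1; 0 } — -3613/1024
v(rrrrbrbbbbrrrbb) = { -4; -15/4; -29/8; -57/16; -113/32; -1807/512; -3613/1024 | -903/256; -451/128; -225/64; -7/2; -3; -2; -1; 0 } — -7225/2048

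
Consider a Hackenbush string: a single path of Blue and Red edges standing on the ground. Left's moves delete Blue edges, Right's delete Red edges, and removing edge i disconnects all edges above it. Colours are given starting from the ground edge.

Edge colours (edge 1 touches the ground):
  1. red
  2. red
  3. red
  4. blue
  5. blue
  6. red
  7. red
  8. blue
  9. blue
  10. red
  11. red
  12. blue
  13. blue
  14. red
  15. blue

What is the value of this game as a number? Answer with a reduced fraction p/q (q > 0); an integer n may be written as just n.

Prefix values for red red red blue blue red red blue blue red red blue blue red blue via {L|R} + simplicity:
edge 1 of 15 (red): { ∅ | 0 } = -1
edge 2 of 15 (red): { ∅ | -1; 0 } = -2
edge 3 of 15 (red): { ∅ | -2; -1; 0 } = -3
edge 4 of 15 (blue): { -3 | -2; -1; 0 } = -5/2
edge 5 of 15 (blue): { -3; -5/2 | -2; -1; 0 } = -9/4
edge 6 of 15 (red): { -3; -5/2 | -9/4; -2; -1; 0 } = -19/8
edge 7 of 15 (red): { -3; -5/2 | -19/8; -9/4; -2; -1; 0 } = -39/16
edge 8 of 15 (blue): { -3; -5/2; -39/16 | -19/8; -9/4; -2; -1; 0 } = -77/32
edge 9 of 15 (blue): { -3; -5/2; -39/16; -77/32 | -19/8; -9/4; -2; -1; 0 } = -153/64
edge 10 of 15 (red): { -3; -5/2; -39/16; -77/32 | -153/64; -19/8; -9/4; -2; -1; 0 } = -307/128
edge 11 of 15 (red): { -3; -5/2; -39/16; -77/32 | -307/128; -153/64; -19/8; -9/4; -2; -1; 0 } = -615/256
edge 12 of 15 (blue): { -3; -5/2; -39/16; -77/32; -615/256 | -307/128; -153/64; -19/8; -9/4; -2; -1; 0 } = -1229/512
edge 13 of 15 (blue): { -3; -5/2; -39/16; -77/32; -615/256; -1229/512 | -307/128; -153/64; -19/8; -9/4; -2; -1; 0 } = -2457/1024
edge 14 of 15 (red): { -3; -5/2; -39/16; -77/32; -615/256; -1229/512 | -2457/1024; -307/128; -153/64; -19/8; -9/4; -2; -1; 0 } = -4915/2048
edge 15 of 15 (blue): { -3; -5/2; -39/16; -77/32; -615/256; -1229/512; -4915/2048 | -2457/1024; -307/128; -153/64; -19/8; -9/4; -2; -1; 0 } = -9829/4096

-9829/4096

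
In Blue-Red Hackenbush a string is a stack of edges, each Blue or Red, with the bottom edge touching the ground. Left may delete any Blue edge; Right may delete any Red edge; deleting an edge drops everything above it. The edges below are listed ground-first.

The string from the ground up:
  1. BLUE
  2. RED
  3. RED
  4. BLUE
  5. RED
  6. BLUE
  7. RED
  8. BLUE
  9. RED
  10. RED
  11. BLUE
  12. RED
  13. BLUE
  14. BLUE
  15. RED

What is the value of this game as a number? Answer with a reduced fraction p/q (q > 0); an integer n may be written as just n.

Recurse on prefixes of the 15-edge string BLUE RED RED BLUE RED BLUE RED BLUE RED RED BLUE RED BLUE BLUE RED:
value_1 [B]  L=[0]  R=[∅]  => 1
value_2 [BR]  L=[0]  R=[1]  => 1/2
value_3 [BRR]  L=[0]  R=[1/2 1]  => 1/4
value_4 [BRRB]  L=[0 1/4]  R=[1/2 1]  => 3/8
value_5 [BRRBR]  L=[0 1/4]  R=[3/8 1/2 1]  => 5/16
value_6 [BRRBRB]  L=[0 1/4 5/16]  R=[3/8 1/2 1]  => 11/32
value_7 [BRRBRBR]  L=[0 1/4 5/16]  R=[11/32 3/8 1/2 1]  => 21/64
value_8 [BRRBRBRB]  L=[0 1/4 5/16 21/64]  R=[11/32 3/8 1/2 1]  => 43/128
value_9 [BRRBRBRBR]  L=[0 1/4 5/16 21/64]  R=[43/128 11/32 3/8 1/2 1]  => 85/256
value_10 [BRRBRBRBRR]  L=[0 1/4 5/16 21/64]  R=[85/256 43/128 11/32 3/8 1/2 1]  => 169/512
value_11 [BRRBRBRBRRB]  L=[0 1/4 5/16 21/64 169/512]  R=[85/256 43/128 11/32 3/8 1/2 1]  => 339/1024
value_12 [BRRBRBRBRRBR]  L=[0 1/4 5/16 21/64 169/512]  R=[339/1024 85/256 43/128 11/32 3/8 1/2 1]  => 677/2048
value_13 [BRRBRBRBRRBRB]  L=[0 1/4 5/16 21/64 169/512 677/2048]  R=[339/1024 85/256 43/128 11/32 3/8 1/2 1]  => 1355/4096
value_14 [BRRBRBRBRRBRBB]  L=[0 1/4 5/16 21/64 169/512 677/2048 1355/4096]  R=[339/1024 85/256 43/128 11/32 3/8 1/2 1]  => 2711/8192
value_15 [BRRBRBRBRRBRBBR]  L=[0 1/4 5/16 21/64 169/512 677/2048 1355/4096]  R=[2711/8192 339/1024 85/256 43/128 11/32 3/8 1/2 1]  => 5421/16384

5421/16384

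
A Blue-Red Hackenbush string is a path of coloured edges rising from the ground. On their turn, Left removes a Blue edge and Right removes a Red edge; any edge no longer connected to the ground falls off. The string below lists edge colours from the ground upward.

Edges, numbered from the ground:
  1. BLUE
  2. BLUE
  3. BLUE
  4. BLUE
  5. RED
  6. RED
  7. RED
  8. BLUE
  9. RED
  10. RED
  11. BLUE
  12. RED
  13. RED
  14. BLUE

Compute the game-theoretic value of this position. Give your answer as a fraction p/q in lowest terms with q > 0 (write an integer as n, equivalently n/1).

3219/1024

G_1 [B]  L=[0]  R=[]  so 1
G_2 [BB]  L=[0, 1]  R=[]  so 2
G_3 [BBB]  L=[0, 1, 2]  R=[]  so 3
G_4 [BBBB]  L=[0, 1, 2, 3]  R=[]  so 4
G_5 [BBBBR]  L=[0, 1, 2, 3]  R=[4]  so 7/2
G_6 [BBBBRR]  L=[0, 1, 2, 3]  R=[7/2, 4]  so 13/4
G_7 [BBBBRRR]  L=[0, 1, 2, 3]  R=[13/4, 7/2, 4]  so 25/8
G_8 [BBBBRRRB]  L=[0, 1, 2, 3, 25/8]  R=[13/4, 7/2, 4]  so 51/16
G_9 [BBBBRRRBR]  L=[0, 1, 2, 3, 25/8]  R=[51/16, 13/4, 7/2, 4]  so 101/32
G_10 [BBBBRRRBRR]  L=[0, 1, 2, 3, 25/8]  R=[101/32, 51/16, 13/4, 7/2, 4]  so 201/64
G_11 [BBBBRRRBRRB]  L=[0, 1, 2, 3, 25/8, 201/64]  R=[101/32, 51/16, 13/4, 7/2, 4]  so 403/128
G_12 [BBBBRRRBRRBR]  L=[0, 1, 2, 3, 25/8, 201/64]  R=[403/128, 101/32, 51/16, 13/4, 7/2, 4]  so 805/256
G_13 [BBBBRRRBRRBRR]  L=[0, 1, 2, 3, 25/8, 201/64]  R=[805/256, 403/128, 101/32, 51/16, 13/4, 7/2, 4]  so 1609/512
G_14 [BBBBRRRBRRBRRB]  L=[0, 1, 2, 3, 25/8, 201/64, 1609/512]  R=[805/256, 403/128, 101/32, 51/16, 13/4, 7/2, 4]  so 3219/1024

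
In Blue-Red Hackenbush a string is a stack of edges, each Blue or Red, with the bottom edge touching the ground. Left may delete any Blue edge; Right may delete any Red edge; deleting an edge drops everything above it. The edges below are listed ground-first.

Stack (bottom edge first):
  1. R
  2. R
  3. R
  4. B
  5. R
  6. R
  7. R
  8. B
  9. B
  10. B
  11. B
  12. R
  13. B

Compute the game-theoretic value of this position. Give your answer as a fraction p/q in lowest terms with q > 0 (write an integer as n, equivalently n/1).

Prefix values for R R R B R R R B B B B R B via {L|R} + simplicity:
edge 1 of 13 (R): { — | 0 } ⇒ -1
edge 2 of 13 (R): { — | -1; 0 } ⇒ -2
edge 3 of 13 (R): { — | -2; -1; 0 } ⇒ -3
edge 4 of 13 (B): { -3 | -2; -1; 0 } ⇒ -5/2
edge 5 of 13 (R): { -3 | -5/2; -2; -1; 0 } ⇒ -11/4
edge 6 of 13 (R): { -3 | -11/4; -5/2; -2; -1; 0 } ⇒ -23/8
edge 7 of 13 (R): { -3 | -23/8; -11/4; -5/2; -2; -1; 0 } ⇒ -47/16
edge 8 of 13 (B): { -3; -47/16 | -23/8; -11/4; -5/2; -2; -1; 0 } ⇒ -93/32
edge 9 of 13 (B): { -3; -47/16; -93/32 | -23/8; -11/4; -5/2; -2; -1; 0 } ⇒ -185/64
edge 10 of 13 (B): { -3; -47/16; -93/32; -185/64 | -23/8; -11/4; -5/2; -2; -1; 0 } ⇒ -369/128
edge 11 of 13 (B): { -3; -47/16; -93/32; -185/64; -369/128 | -23/8; -11/4; -5/2; -2; -1; 0 } ⇒ -737/256
edge 12 of 13 (R): { -3; -47/16; -93/32; -185/64; -369/128 | -737/256; -23/8; -11/4; -5/2; -2; -1; 0 } ⇒ -1475/512
edge 13 of 13 (B): { -3; -47/16; -93/32; -185/64; -369/128; -1475/512 | -737/256; -23/8; -11/4; -5/2; -2; -1; 0 } ⇒ -2949/1024

-2949/1024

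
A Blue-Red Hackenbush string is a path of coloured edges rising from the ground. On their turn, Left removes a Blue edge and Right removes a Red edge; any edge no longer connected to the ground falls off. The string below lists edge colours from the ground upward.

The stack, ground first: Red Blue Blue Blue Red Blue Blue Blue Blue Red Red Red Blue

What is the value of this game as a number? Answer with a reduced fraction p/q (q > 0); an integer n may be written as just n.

edge 1 of 13 (Red): {  | 0 } => -1
edge 2 of 13 (Blue): { -1 | 0 } => -1/2
edge 3 of 13 (Blue): { -1,-1/2 | 0 } => -1/4
edge 4 of 13 (Blue): { -1,-1/2,-1/4 | 0 } => -1/8
edge 5 of 13 (Red): { -1,-1/2,-1/4 | -1/8,0 } => -3/16
edge 6 of 13 (Blue): { -1,-1/2,-1/4,-3/16 | -1/8,0 } => -5/32
edge 7 of 13 (Blue): { -1,-1/2,-1/4,-3/16,-5/32 | -1/8,0 } => -9/64
edge 8 of 13 (Blue): { -1,-1/2,-1/4,-3/16,-5/32,-9/64 | -1/8,0 } => -17/128
edge 9 of 13 (Blue): { -1,-1/2,-1/4,-3/16,-5/32,-9/64,-17/128 | -1/8,0 } => -33/256
edge 10 of 13 (Red): { -1,-1/2,-1/4,-3/16,-5/32,-9/64,-17/128 | -33/256,-1/8,0 } => -67/512
edge 11 of 13 (Red): { -1,-1/2,-1/4,-3/16,-5/32,-9/64,-17/128 | -67/512,-33/256,-1/8,0 } => -135/1024
edge 12 of 13 (Red): { -1,-1/2,-1/4,-3/16,-5/32,-9/64,-17/128 | -135/1024,-67/512,-33/256,-1/8,0 } => -271/2048
edge 13 of 13 (Blue): { -1,-1/2,-1/4,-3/16,-5/32,-9/64,-17/128,-271/2048 | -135/1024,-67/512,-33/256,-1/8,0 } => -541/4096

-541/4096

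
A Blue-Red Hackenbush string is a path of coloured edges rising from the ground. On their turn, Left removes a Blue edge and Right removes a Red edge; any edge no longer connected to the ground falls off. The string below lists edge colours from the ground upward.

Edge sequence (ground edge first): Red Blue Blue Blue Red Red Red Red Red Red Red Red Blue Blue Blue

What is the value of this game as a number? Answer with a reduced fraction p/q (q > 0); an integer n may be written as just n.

-4081/16384

Prefix values for Red Blue Blue Blue Red Red Red Red Red Red Red Red Blue Blue Blue via {L|R} + simplicity:
1 of 15 · R · max L −∞ · min R 0 => -1
2 of 15 · RB · max L -1 · min R 0 => -1/2
3 of 15 · RBB · max L -1/2 · min R 0 => -1/4
4 of 15 · RBBB · max L -1/4 · min R 0 => -1/8
5 of 15 · RBBBR · max L -1/4 · min R -1/8 => -3/16
6 of 15 · RBBBRR · max L -1/4 · min R -3/16 => -7/32
7 of 15 · RBBBRRR · max L -1/4 · min R -7/32 => -15/64
8 of 15 · RBBBRRRR · max L -1/4 · min R -15/64 => -31/128
9 of 15 · RBBBRRRRR · max L -1/4 · min R -31/128 => -63/256
10 of 15 · RBBBRRRRRR · max L -1/4 · min R -63/256 => -127/512
11 of 15 · RBBBRRRRRRR · max L -1/4 · min R -127/512 => -255/1024
12 of 15 · RBBBRRRRRRRR · max L -1/4 · min R -255/1024 => -511/2048
13 of 15 · RBBBRRRRRRRRB · max L -511/2048 · min R -255/1024 => -1021/4096
14 of 15 · RBBBRRRRRRRRBB · max L -1021/4096 · min R -255/1024 => -2041/8192
15 of 15 · RBBBRRRRRRRRBBB · max L -2041/8192 · min R -255/1024 => -4081/16384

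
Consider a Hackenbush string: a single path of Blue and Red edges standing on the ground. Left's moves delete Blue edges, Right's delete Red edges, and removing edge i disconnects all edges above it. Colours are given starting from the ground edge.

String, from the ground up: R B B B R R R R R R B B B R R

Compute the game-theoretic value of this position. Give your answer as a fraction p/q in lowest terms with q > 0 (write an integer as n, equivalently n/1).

Build g(s[:k]) for k = 1..15, string s = R B B B R R R R R R B B B R R.
g(R) = { (no moves) | 0 } so -1
g(RB) = { -1 | 0 } so -1/2
g(RBB) = { -1,-1/2 | 0 } so -1/4
g(RBBB) = { -1,-1/2,-1/4 | 0 } so -1/8
g(RBBBR) = { -1,-1/2,-1/4 | -1/8,0 } so -3/16
g(RBBBRR) = { -1,-1/2,-1/4 | -3/16,-1/8,0 } so -7/32
g(RBBBRRR) = { -1,-1/2,-1/4 | -7/32,-3/16,-1/8,0 } so -15/64
g(RBBBRRRR) = { -1,-1/2,-1/4 | -15/64,-7/32,-3/16,-1/8,0 } so -31/128
g(RBBBRRRRR) = { -1,-1/2,-1/4 | -31/128,-15/64,-7/32,-3/16,-1/8,0 } so -63/256
g(RBBBRRRRRR) = { -1,-1/2,-1/4 | -63/256,-31/128,-15/64,-7/32,-3/16,-1/8,0 } so -127/512
g(RBBBRRRRRRB) = { -1,-1/2,-1/4,-127/512 | -63/256,-31/128,-15/64,-7/32,-3/16,-1/8,0 } so -253/1024
g(RBBBRRRRRRBB) = { -1,-1/2,-1/4,-127/512,-253/1024 | -63/256,-31/128,-15/64,-7/32,-3/16,-1/8,0 } so -505/2048
g(RBBBRRRRRRBBB) = { -1,-1/2,-1/4,-127/512,-253/1024,-505/2048 | -63/256,-31/128,-15/64,-7/32,-3/16,-1/8,0 } so -1009/4096
g(RBBBRRRRRRBBBR) = { -1,-1/2,-1/4,-127/512,-253/1024,-505/2048 | -1009/4096,-63/256,-31/128,-15/64,-7/32,-3/16,-1/8,0 } so -2019/8192
g(RBBBRRRRRRBBBRR) = { -1,-1/2,-1/4,-127/512,-253/1024,-505/2048 | -2019/8192,-1009/4096,-63/256,-31/128,-15/64,-7/32,-3/16,-1/8,0 } so -4039/16384

-4039/16384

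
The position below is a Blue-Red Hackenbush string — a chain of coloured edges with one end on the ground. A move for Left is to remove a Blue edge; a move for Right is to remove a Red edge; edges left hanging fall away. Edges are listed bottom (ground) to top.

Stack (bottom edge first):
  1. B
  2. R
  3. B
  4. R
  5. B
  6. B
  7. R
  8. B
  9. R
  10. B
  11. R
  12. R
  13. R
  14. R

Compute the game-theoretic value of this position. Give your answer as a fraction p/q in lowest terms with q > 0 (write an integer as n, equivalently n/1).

1 of 14 · B · max L 0 · min R +∞ -> 1
2 of 14 · BR · max L 0 · min R 1 -> 1/2
3 of 14 · BRB · max L 1/2 · min R 1 -> 3/4
4 of 14 · BRBR · max L 1/2 · min R 3/4 -> 5/8
5 of 14 · BRBRB · max L 5/8 · min R 3/4 -> 11/16
6 of 14 · BRBRBB · max L 11/16 · min R 3/4 -> 23/32
7 of 14 · BRBRBBR · max L 11/16 · min R 23/32 -> 45/64
8 of 14 · BRBRBBRB · max L 45/64 · min R 23/32 -> 91/128
9 of 14 · BRBRBBRBR · max L 45/64 · min R 91/128 -> 181/256
10 of 14 · BRBRBBRBRB · max L 181/256 · min R 91/128 -> 363/512
11 of 14 · BRBRBBRBRBR · max L 181/256 · min R 363/512 -> 725/1024
12 of 14 · BRBRBBRBRBRR · max L 181/256 · min R 725/1024 -> 1449/2048
13 of 14 · BRBRBBRBRBRRR · max L 181/256 · min R 1449/2048 -> 2897/4096
14 of 14 · BRBRBBRBRBRRRR · max L 181/256 · min R 2897/4096 -> 5793/8192

5793/8192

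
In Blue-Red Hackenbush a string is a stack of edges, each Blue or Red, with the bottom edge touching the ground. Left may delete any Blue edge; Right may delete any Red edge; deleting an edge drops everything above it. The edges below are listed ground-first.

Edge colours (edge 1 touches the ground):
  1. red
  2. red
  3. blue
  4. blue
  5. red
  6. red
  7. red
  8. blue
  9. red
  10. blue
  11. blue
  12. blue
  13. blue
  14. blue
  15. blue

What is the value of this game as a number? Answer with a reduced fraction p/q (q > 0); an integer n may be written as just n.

1 of 15 · r · max L −∞ · min R 0 so -1
2 of 15 · rr · max L −∞ · min R -1 so -2
3 of 15 · rrb · max L -2 · min R -1 so -3/2
4 of 15 · rrbb · max L -3/2 · min R -1 so -5/4
5 of 15 · rrbbr · max L -3/2 · min R -5/4 so -11/8
6 of 15 · rrbbrr · max L -3/2 · min R -11/8 so -23/16
7 of 15 · rrbbrrr · max L -3/2 · min R -23/16 so -47/32
8 of 15 · rrbbrrrb · max L -47/32 · min R -23/16 so -93/64
9 of 15 · rrbbrrrbr · max L -47/32 · min R -93/64 so -187/128
10 of 15 · rrbbrrrbrb · max L -187/128 · min R -93/64 so -373/256
11 of 15 · rrbbrrrbrbb · max L -373/256 · min R -93/64 so -745/512
12 of 15 · rrbbrrrbrbbb · max L -745/512 · min R -93/64 so -1489/1024
13 of 15 · rrbbrrrbrbbbb · max L -1489/1024 · min R -93/64 so -2977/2048
14 of 15 · rrbbrrrbrbbbbb · max L -2977/2048 · min R -93/64 so -5953/4096
15 of 15 · rrbbrrrbrbbbbbb · max L -5953/4096 · min R -93/64 so -11905/8192

-11905/8192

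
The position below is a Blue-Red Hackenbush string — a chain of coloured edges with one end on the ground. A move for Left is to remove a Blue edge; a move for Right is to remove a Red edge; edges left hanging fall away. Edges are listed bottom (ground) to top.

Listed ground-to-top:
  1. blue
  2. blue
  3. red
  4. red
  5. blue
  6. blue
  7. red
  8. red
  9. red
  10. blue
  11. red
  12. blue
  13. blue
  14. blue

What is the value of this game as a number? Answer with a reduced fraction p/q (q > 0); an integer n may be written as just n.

Prefix values for blue blue red red blue blue red red red blue red blue blue blue via {L|R} + simplicity:
val_1 [b]  L=[0]  R=[·]  so 1
val_2 [bb]  L=[0; 1]  R=[·]  so 2
val_3 [bbr]  L=[0; 1]  R=[2]  so 3/2
val_4 [bbrr]  L=[0; 1]  R=[3/2; 2]  so 5/4
val_5 [bbrrb]  L=[0; 1; 5/4]  R=[3/2; 2]  so 11/8
val_6 [bbrrbb]  L=[0; 1; 5/4; 11/8]  R=[3/2; 2]  so 23/16
val_7 [bbrrbbr]  L=[0; 1; 5/4; 11/8]  R=[23/16; 3/2; 2]  so 45/32
val_8 [bbrrbbrr]  L=[0; 1; 5/4; 11/8]  R=[45/32; 23/16; 3/2; 2]  so 89/64
val_9 [bbrrbbrrr]  L=[0; 1; 5/4; 11/8]  R=[89/64; 45/32; 23/16; 3/2; 2]  so 177/128
val_10 [bbrrbbrrrb]  L=[0; 1; 5/4; 11/8; 177/128]  R=[89/64; 45/32; 23/16; 3/2; 2]  so 355/256
val_11 [bbrrbbrrrbr]  L=[0; 1; 5/4; 11/8; 177/128]  R=[355/256; 89/64; 45/32; 23/16; 3/2; 2]  so 709/512
val_12 [bbrrbbrrrbrb]  L=[0; 1; 5/4; 11/8; 177/128; 709/512]  R=[355/256; 89/64; 45/32; 23/16; 3/2; 2]  so 1419/1024
val_13 [bbrrbbrrrbrbb]  L=[0; 1; 5/4; 11/8; 177/128; 709/512; 1419/1024]  R=[355/256; 89/64; 45/32; 23/16; 3/2; 2]  so 2839/2048
val_14 [bbrrbbrrrbrbbb]  L=[0; 1; 5/4; 11/8; 177/128; 709/512; 1419/1024; 2839/2048]  R=[355/256; 89/64; 45/32; 23/16; 3/2; 2]  so 5679/4096

5679/4096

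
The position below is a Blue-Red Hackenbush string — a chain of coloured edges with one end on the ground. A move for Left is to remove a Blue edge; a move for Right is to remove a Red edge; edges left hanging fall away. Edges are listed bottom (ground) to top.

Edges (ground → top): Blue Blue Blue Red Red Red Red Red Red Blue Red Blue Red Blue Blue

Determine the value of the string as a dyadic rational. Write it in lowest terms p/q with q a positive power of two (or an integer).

Recurse on prefixes of the 15-edge string Blue Blue Blue Red Red Red Red Red Red Blue Red Blue Red Blue Blue:
step 1: add Blue to get B; options L={ 0 } R={ (no moves) } — 1
step 2: add Blue to get BB; options L={ 0, 1 } R={ (no moves) } — 2
step 3: add Blue to get BBB; options L={ 0, 1, 2 } R={ (no moves) } — 3
step 4: add Red to get BBBR; options L={ 0, 1, 2 } R={ 3 } — 5/2
step 5: add Red to get BBBRR; options L={ 0, 1, 2 } R={ 5/2, 3 } — 9/4
step 6: add Red to get BBBRRR; options L={ 0, 1, 2 } R={ 9/4, 5/2, 3 } — 17/8
step 7: add Red to get BBBRRRR; options L={ 0, 1, 2 } R={ 17/8, 9/4, 5/2, 3 } — 33/16
step 8: add Red to get BBBRRRRR; options L={ 0, 1, 2 } R={ 33/16, 17/8, 9/4, 5/2, 3 } — 65/32
step 9: add Red to get BBBRRRRRR; options L={ 0, 1, 2 } R={ 65/32, 33/16, 17/8, 9/4, 5/2, 3 } — 129/64
step 10: add Blue to get BBBRRRRRRB; options L={ 0, 1, 2, 129/64 } R={ 65/32, 33/16, 17/8, 9/4, 5/2, 3 } — 259/128
step 11: add Red to get BBBRRRRRRBR; options L={ 0, 1, 2, 129/64 } R={ 259/128, 65/32, 33/16, 17/8, 9/4, 5/2, 3 } — 517/256
step 12: add Blue to get BBBRRRRRRBRB; options L={ 0, 1, 2, 129/64, 517/256 } R={ 259/128, 65/32, 33/16, 17/8, 9/4, 5/2, 3 } — 1035/512
step 13: add Red to get BBBRRRRRRBRBR; options L={ 0, 1, 2, 129/64, 517/256 } R={ 1035/512, 259/128, 65/32, 33/16, 17/8, 9/4, 5/2, 3 } — 2069/1024
step 14: add Blue to get BBBRRRRRRBRBRB; options L={ 0, 1, 2, 129/64, 517/256, 2069/1024 } R={ 1035/512, 259/128, 65/32, 33/16, 17/8, 9/4, 5/2, 3 } — 4139/2048
step 15: add Blue to get BBBRRRRRRBRBRBB; options L={ 0, 1, 2, 129/64, 517/256, 2069/1024, 4139/2048 } R={ 1035/512, 259/128, 65/32, 33/16, 17/8, 9/4, 5/2, 3 } — 8279/4096

8279/4096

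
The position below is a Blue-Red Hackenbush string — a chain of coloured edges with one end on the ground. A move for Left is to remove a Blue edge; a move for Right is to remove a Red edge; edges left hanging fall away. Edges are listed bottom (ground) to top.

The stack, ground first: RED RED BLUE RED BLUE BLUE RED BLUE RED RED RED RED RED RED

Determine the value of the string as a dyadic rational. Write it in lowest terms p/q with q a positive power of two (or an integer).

-6527/4096

value(R) = { · | 0 } so -1
value(RR) = { · | -1 0 } so -2
value(RRB) = { -2 | -1 0 } so -3/2
value(RRBR) = { -2 | -3/2 -1 0 } so -7/4
value(RRBRB) = { -2 -7/4 | -3/2 -1 0 } so -13/8
value(RRBRBB) = { -2 -7/4 -13/8 | -3/2 -1 0 } so -25/16
value(RRBRBBR) = { -2 -7/4 -13/8 | -25/16 -3/2 -1 0 } so -51/32
value(RRBRBBRB) = { -2 -7/4 -13/8 -51/32 | -25/16 -3/2 -1 0 } so -101/64
value(RRBRBBRBR) = { -2 -7/4 -13/8 -51/32 | -101/64 -25/16 -3/2 -1 0 } so -203/128
value(RRBRBBRBRR) = { -2 -7/4 -13/8 -51/32 | -203/128 -101/64 -25/16 -3/2 -1 0 } so -407/256
value(RRBRBBRBRRR) = { -2 -7/4 -13/8 -51/32 | -407/256 -203/128 -101/64 -25/16 -3/2 -1 0 } so -815/512
value(RRBRBBRBRRRR) = { -2 -7/4 -13/8 -51/32 | -815/512 -407/256 -203/128 -101/64 -25/16 -3/2 -1 0 } so -1631/1024
value(RRBRBBRBRRRRR) = { -2 -7/4 -13/8 -51/32 | -1631/1024 -815/512 -407/256 -203/128 -101/64 -25/16 -3/2 -1 0 } so -3263/2048
value(RRBRBBRBRRRRRR) = { -2 -7/4 -13/8 -51/32 | -3263/2048 -1631/1024 -815/512 -407/256 -203/128 -101/64 -25/16 -3/2 -1 0 } so -6527/4096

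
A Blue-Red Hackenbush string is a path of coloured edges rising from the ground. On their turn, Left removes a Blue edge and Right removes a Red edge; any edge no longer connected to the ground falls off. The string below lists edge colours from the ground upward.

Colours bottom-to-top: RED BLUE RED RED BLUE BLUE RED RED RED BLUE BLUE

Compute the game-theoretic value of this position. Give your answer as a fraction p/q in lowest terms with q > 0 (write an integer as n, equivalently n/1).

1 of 11 · R · max L −∞ · min R 0 = -1
2 of 11 · RB · max L -1 · min R 0 = -1/2
3 of 11 · RBR · max L -1 · min R -1/2 = -3/4
4 of 11 · RBRR · max L -1 · min R -3/4 = -7/8
5 of 11 · RBRRB · max L -7/8 · min R -3/4 = -13/16
6 of 11 · RBRRBB · max L -13/16 · min R -3/4 = -25/32
7 of 11 · RBRRBBR · max L -13/16 · min R -25/32 = -51/64
8 of 11 · RBRRBBRR · max L -13/16 · min R -51/64 = -103/128
9 of 11 · RBRRBBRRR · max L -13/16 · min R -103/128 = -207/256
10 of 11 · RBRRBBRRRB · max L -207/256 · min R -103/128 = -413/512
11 of 11 · RBRRBBRRRBB · max L -413/512 · min R -103/128 = -825/1024

-825/1024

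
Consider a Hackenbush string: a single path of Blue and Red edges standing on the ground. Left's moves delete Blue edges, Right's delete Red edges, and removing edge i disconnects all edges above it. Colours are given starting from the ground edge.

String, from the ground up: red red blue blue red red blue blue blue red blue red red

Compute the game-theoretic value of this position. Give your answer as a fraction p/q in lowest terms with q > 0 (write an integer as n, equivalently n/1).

Prefix values for red red blue blue red red blue blue blue red blue red red via {L|R} + simplicity:
val_1 [r]  L=[(no moves)]  R=[0]  = -1
val_2 [rr]  L=[(no moves)]  R=[-1 0]  = -2
val_3 [rrb]  L=[-2]  R=[-1 0]  = -3/2
val_4 [rrbb]  L=[-2 -3/2]  R=[-1 0]  = -5/4
val_5 [rrbbr]  L=[-2 -3/2]  R=[-5/4 -1 0]  = -11/8
val_6 [rrbbrr]  L=[-2 -3/2]  R=[-11/8 -5/4 -1 0]  = -23/16
val_7 [rrbbrrb]  L=[-2 -3/2 -23/16]  R=[-11/8 -5/4 -1 0]  = -45/32
val_8 [rrbbrrbb]  L=[-2 -3/2 -23/16 -45/32]  R=[-11/8 -5/4 -1 0]  = -89/64
val_9 [rrbbrrbbb]  L=[-2 -3/2 -23/16 -45/32 -89/64]  R=[-11/8 -5/4 -1 0]  = -177/128
val_10 [rrbbrrbbbr]  L=[-2 -3/2 -23/16 -45/32 -89/64]  R=[-177/128 -11/8 -5/4 -1 0]  = -355/256
val_11 [rrbbrrbbbrb]  L=[-2 -3/2 -23/16 -45/32 -89/64 -355/256]  R=[-177/128 -11/8 -5/4 -1 0]  = -709/512
val_12 [rrbbrrbbbrbr]  L=[-2 -3/2 -23/16 -45/32 -89/64 -355/256]  R=[-709/512 -177/128 -11/8 -5/4 -1 0]  = -1419/1024
val_13 [rrbbrrbbbrbrr]  L=[-2 -3/2 -23/16 -45/32 -89/64 -355/256]  R=[-1419/1024 -709/512 -177/128 -11/8 -5/4 -1 0]  = -2839/2048

-2839/2048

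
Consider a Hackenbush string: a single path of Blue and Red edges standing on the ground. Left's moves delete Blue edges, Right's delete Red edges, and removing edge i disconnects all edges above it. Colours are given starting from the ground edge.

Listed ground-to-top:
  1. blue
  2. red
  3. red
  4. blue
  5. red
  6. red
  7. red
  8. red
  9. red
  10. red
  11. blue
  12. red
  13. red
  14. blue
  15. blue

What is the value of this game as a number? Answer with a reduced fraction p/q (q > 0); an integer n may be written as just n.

b: Left { 0 }, Right { (no moves) } ⇒ simplest 1
br: Left { 0 }, Right { 1 } ⇒ simplest 1/2
brr: Left { 0 }, Right { 1/2; 1 } ⇒ simplest 1/4
brrb: Left { 0; 1/4 }, Right { 1/2; 1 } ⇒ simplest 3/8
brrbr: Left { 0; 1/4 }, Right { 3/8; 1/2; 1 } ⇒ simplest 5/16
brrbrr: Left { 0; 1/4 }, Right { 5/16; 3/8; 1/2; 1 } ⇒ simplest 9/32
brrbrrr: Left { 0; 1/4 }, Right { 9/32; 5/16; 3/8; 1/2; 1 } ⇒ simplest 17/64
brrbrrrr: Left { 0; 1/4 }, Right { 17/64; 9/32; 5/16; 3/8; 1/2; 1 } ⇒ simplest 33/128
brrbrrrrr: Left { 0; 1/4 }, Right { 33/128; 17/64; 9/32; 5/16; 3/8; 1/2; 1 } ⇒ simplest 65/256
brrbrrrrrr: Left { 0; 1/4 }, Right { 65/256; 33/128; 17/64; 9/32; 5/16; 3/8; 1/2; 1 } ⇒ simplest 129/512
brrbrrrrrrb: Left { 0; 1/4; 129/512 }, Right { 65/256; 33/128; 17/64; 9/32; 5/16; 3/8; 1/2; 1 } ⇒ simplest 259/1024
brrbrrrrrrbr: Left { 0; 1/4; 129/512 }, Right { 259/1024; 65/256; 33/128; 17/64; 9/32; 5/16; 3/8; 1/2; 1 } ⇒ simplest 517/2048
brrbrrrrrrbrr: Left { 0; 1/4; 129/512 }, Right { 517/2048; 259/1024; 65/256; 33/128; 17/64; 9/32; 5/16; 3/8; 1/2; 1 } ⇒ simplest 1033/4096
brrbrrrrrrbrrb: Left { 0; 1/4; 129/512; 1033/4096 }, Right { 517/2048; 259/1024; 65/256; 33/128; 17/64; 9/32; 5/16; 3/8; 1/2; 1 } ⇒ simplest 2067/8192
brrbrrrrrrbrrbb: Left { 0; 1/4; 129/512; 1033/4096; 2067/8192 }, Right { 517/2048; 259/1024; 65/256; 33/128; 17/64; 9/32; 5/16; 3/8; 1/2; 1 } ⇒ simplest 4135/16384

4135/16384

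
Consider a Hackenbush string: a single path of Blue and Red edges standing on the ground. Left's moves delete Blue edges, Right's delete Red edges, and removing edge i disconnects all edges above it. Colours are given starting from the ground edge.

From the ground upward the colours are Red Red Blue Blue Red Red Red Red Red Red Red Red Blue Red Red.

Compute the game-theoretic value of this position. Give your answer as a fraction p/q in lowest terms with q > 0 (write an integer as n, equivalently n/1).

-12279/8192

Recurse on prefixes of the 15-edge string Red Red Blue Blue Red Red Red Red Red Red Red Red Blue Red Red:
R: Left { ∅ }, Right { 0 } so simplest -1
RR: Left { ∅ }, Right { -1, 0 } so simplest -2
RRB: Left { -2 }, Right { -1, 0 } so simplest -3/2
RRBB: Left { -2, -3/2 }, Right { -1, 0 } so simplest -5/4
RRBBR: Left { -2, -3/2 }, Right { -5/4, -1, 0 } so simplest -11/8
RRBBRR: Left { -2, -3/2 }, Right { -11/8, -5/4, -1, 0 } so simplest -23/16
RRBBRRR: Left { -2, -3/2 }, Right { -23/16, -11/8, -5/4, -1, 0 } so simplest -47/32
RRBBRRRR: Left { -2, -3/2 }, Right { -47/32, -23/16, -11/8, -5/4, -1, 0 } so simplest -95/64
RRBBRRRRR: Left { -2, -3/2 }, Right { -95/64, -47/32, -23/16, -11/8, -5/4, -1, 0 } so simplest -191/128
RRBBRRRRRR: Left { -2, -3/2 }, Right { -191/128, -95/64, -47/32, -23/16, -11/8, -5/4, -1, 0 } so simplest -383/256
RRBBRRRRRRR: Left { -2, -3/2 }, Right { -383/256, -191/128, -95/64, -47/32, -23/16, -11/8, -5/4, -1, 0 } so simplest -767/512
RRBBRRRRRRRR: Left { -2, -3/2 }, Right { -767/512, -383/256, -191/128, -95/64, -47/32, -23/16, -11/8, -5/4, -1, 0 } so simplest -1535/1024
RRBBRRRRRRRRB: Left { -2, -3/2, -1535/1024 }, Right { -767/512, -383/256, -191/128, -95/64, -47/32, -23/16, -11/8, -5/4, -1, 0 } so simplest -3069/2048
RRBBRRRRRRRRBR: Left { -2, -3/2, -1535/1024 }, Right { -3069/2048, -767/512, -383/256, -191/128, -95/64, -47/32, -23/16, -11/8, -5/4, -1, 0 } so simplest -6139/4096
RRBBRRRRRRRRBRR: Left { -2, -3/2, -1535/1024 }, Right { -6139/4096, -3069/2048, -767/512, -383/256, -191/128, -95/64, -47/32, -23/16, -11/8, -5/4, -1, 0 } so simplest -12279/8192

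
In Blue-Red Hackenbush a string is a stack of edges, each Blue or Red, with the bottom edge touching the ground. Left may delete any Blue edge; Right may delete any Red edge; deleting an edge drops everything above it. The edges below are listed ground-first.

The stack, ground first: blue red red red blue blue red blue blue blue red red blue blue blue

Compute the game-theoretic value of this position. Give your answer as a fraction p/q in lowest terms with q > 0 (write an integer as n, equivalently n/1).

3535/16384

edge 1 of 15 (blue): { 0 | · } ⇒ 1
edge 2 of 15 (red): { 0 | 1 } ⇒ 1/2
edge 3 of 15 (red): { 0 | 1/2,1 } ⇒ 1/4
edge 4 of 15 (red): { 0 | 1/4,1/2,1 } ⇒ 1/8
edge 5 of 15 (blue): { 0,1/8 | 1/4,1/2,1 } ⇒ 3/16
edge 6 of 15 (blue): { 0,1/8,3/16 | 1/4,1/2,1 } ⇒ 7/32
edge 7 of 15 (red): { 0,1/8,3/16 | 7/32,1/4,1/2,1 } ⇒ 13/64
edge 8 of 15 (blue): { 0,1/8,3/16,13/64 | 7/32,1/4,1/2,1 } ⇒ 27/128
edge 9 of 15 (blue): { 0,1/8,3/16,13/64,27/128 | 7/32,1/4,1/2,1 } ⇒ 55/256
edge 10 of 15 (blue): { 0,1/8,3/16,13/64,27/128,55/256 | 7/32,1/4,1/2,1 } ⇒ 111/512
edge 11 of 15 (red): { 0,1/8,3/16,13/64,27/128,55/256 | 111/512,7/32,1/4,1/2,1 } ⇒ 221/1024
edge 12 of 15 (red): { 0,1/8,3/16,13/64,27/128,55/256 | 221/1024,111/512,7/32,1/4,1/2,1 } ⇒ 441/2048
edge 13 of 15 (blue): { 0,1/8,3/16,13/64,27/128,55/256,441/2048 | 221/1024,111/512,7/32,1/4,1/2,1 } ⇒ 883/4096
edge 14 of 15 (blue): { 0,1/8,3/16,13/64,27/128,55/256,441/2048,883/4096 | 221/1024,111/512,7/32,1/4,1/2,1 } ⇒ 1767/8192
edge 15 of 15 (blue): { 0,1/8,3/16,13/64,27/128,55/256,441/2048,883/4096,1767/8192 | 221/1024,111/512,7/32,1/4,1/2,1 } ⇒ 3535/16384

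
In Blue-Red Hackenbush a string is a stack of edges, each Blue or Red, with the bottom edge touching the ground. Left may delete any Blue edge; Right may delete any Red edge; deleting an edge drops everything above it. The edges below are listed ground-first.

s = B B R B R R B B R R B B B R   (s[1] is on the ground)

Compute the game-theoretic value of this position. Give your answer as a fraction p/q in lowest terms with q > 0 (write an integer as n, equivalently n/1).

Recurse on prefixes of the 14-edge string B B R B R R B B R R B B B R:
edge 1 of 14 (B): { 0 |  } ⇒ 1
edge 2 of 14 (B): { 0,1 |  } ⇒ 2
edge 3 of 14 (R): { 0,1 | 2 } ⇒ 3/2
edge 4 of 14 (B): { 0,1,3/2 | 2 } ⇒ 7/4
edge 5 of 14 (R): { 0,1,3/2 | 7/4,2 } ⇒ 13/8
edge 6 of 14 (R): { 0,1,3/2 | 13/8,7/4,2 } ⇒ 25/16
edge 7 of 14 (B): { 0,1,3/2,25/16 | 13/8,7/4,2 } ⇒ 51/32
edge 8 of 14 (B): { 0,1,3/2,25/16,51/32 | 13/8,7/4,2 } ⇒ 103/64
edge 9 of 14 (R): { 0,1,3/2,25/16,51/32 | 103/64,13/8,7/4,2 } ⇒ 205/128
edge 10 of 14 (R): { 0,1,3/2,25/16,51/32 | 205/128,103/64,13/8,7/4,2 } ⇒ 409/256
edge 11 of 14 (B): { 0,1,3/2,25/16,51/32,409/256 | 205/128,103/64,13/8,7/4,2 } ⇒ 819/512
edge 12 of 14 (B): { 0,1,3/2,25/16,51/32,409/256,819/512 | 205/128,103/64,13/8,7/4,2 } ⇒ 1639/1024
edge 13 of 14 (B): { 0,1,3/2,25/16,51/32,409/256,819/512,1639/1024 | 205/128,103/64,13/8,7/4,2 } ⇒ 3279/2048
edge 14 of 14 (R): { 0,1,3/2,25/16,51/32,409/256,819/512,1639/1024 | 3279/2048,205/128,103/64,13/8,7/4,2 } ⇒ 6557/4096

6557/4096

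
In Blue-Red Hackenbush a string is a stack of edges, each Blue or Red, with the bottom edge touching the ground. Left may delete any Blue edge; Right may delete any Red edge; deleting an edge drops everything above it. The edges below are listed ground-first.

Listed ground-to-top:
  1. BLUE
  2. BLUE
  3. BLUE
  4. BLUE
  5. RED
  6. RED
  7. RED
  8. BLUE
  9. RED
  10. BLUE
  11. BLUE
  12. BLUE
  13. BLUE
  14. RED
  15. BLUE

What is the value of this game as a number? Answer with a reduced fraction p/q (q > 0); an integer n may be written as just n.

6523/2048

Build value(s[:k]) for k = 1..15, string s = BLUE BLUE BLUE BLUE RED RED RED BLUE RED BLUE BLUE BLUE BLUE RED BLUE.
edge 1 of 15 (BLUE): { 0 | · } ⇒ 1
edge 2 of 15 (BLUE): { 0, 1 | · } ⇒ 2
edge 3 of 15 (BLUE): { 0, 1, 2 | · } ⇒ 3
edge 4 of 15 (BLUE): { 0, 1, 2, 3 | · } ⇒ 4
edge 5 of 15 (RED): { 0, 1, 2, 3 | 4 } ⇒ 7/2
edge 6 of 15 (RED): { 0, 1, 2, 3 | 7/2, 4 } ⇒ 13/4
edge 7 of 15 (RED): { 0, 1, 2, 3 | 13/4, 7/2, 4 } ⇒ 25/8
edge 8 of 15 (BLUE): { 0, 1, 2, 3, 25/8 | 13/4, 7/2, 4 } ⇒ 51/16
edge 9 of 15 (RED): { 0, 1, 2, 3, 25/8 | 51/16, 13/4, 7/2, 4 } ⇒ 101/32
edge 10 of 15 (BLUE): { 0, 1, 2, 3, 25/8, 101/32 | 51/16, 13/4, 7/2, 4 } ⇒ 203/64
edge 11 of 15 (BLUE): { 0, 1, 2, 3, 25/8, 101/32, 203/64 | 51/16, 13/4, 7/2, 4 } ⇒ 407/128
edge 12 of 15 (BLUE): { 0, 1, 2, 3, 25/8, 101/32, 203/64, 407/128 | 51/16, 13/4, 7/2, 4 } ⇒ 815/256
edge 13 of 15 (BLUE): { 0, 1, 2, 3, 25/8, 101/32, 203/64, 407/128, 815/256 | 51/16, 13/4, 7/2, 4 } ⇒ 1631/512
edge 14 of 15 (RED): { 0, 1, 2, 3, 25/8, 101/32, 203/64, 407/128, 815/256 | 1631/512, 51/16, 13/4, 7/2, 4 } ⇒ 3261/1024
edge 15 of 15 (BLUE): { 0, 1, 2, 3, 25/8, 101/32, 203/64, 407/128, 815/256, 3261/1024 | 1631/512, 51/16, 13/4, 7/2, 4 } ⇒ 6523/2048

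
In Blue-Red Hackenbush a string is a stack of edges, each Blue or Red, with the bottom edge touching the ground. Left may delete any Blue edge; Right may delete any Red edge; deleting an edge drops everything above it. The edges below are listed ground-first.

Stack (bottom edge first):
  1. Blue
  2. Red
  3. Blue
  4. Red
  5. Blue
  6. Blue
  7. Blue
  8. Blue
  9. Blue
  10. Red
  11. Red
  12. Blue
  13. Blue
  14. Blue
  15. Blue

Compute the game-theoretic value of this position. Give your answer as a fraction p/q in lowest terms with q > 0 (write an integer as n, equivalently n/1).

12191/16384

val_1 [B]  L=[0]  R=[(no moves)]  = 1
val_2 [BR]  L=[0]  R=[1]  = 1/2
val_3 [BRB]  L=[0 1/2]  R=[1]  = 3/4
val_4 [BRBR]  L=[0 1/2]  R=[3/4 1]  = 5/8
val_5 [BRBRB]  L=[0 1/2 5/8]  R=[3/4 1]  = 11/16
val_6 [BRBRBB]  L=[0 1/2 5/8 11/16]  R=[3/4 1]  = 23/32
val_7 [BRBRBBB]  L=[0 1/2 5/8 11/16 23/32]  R=[3/4 1]  = 47/64
val_8 [BRBRBBBB]  L=[0 1/2 5/8 11/16 23/32 47/64]  R=[3/4 1]  = 95/128
val_9 [BRBRBBBBB]  L=[0 1/2 5/8 11/16 23/32 47/64 95/128]  R=[3/4 1]  = 191/256
val_10 [BRBRBBBBBR]  L=[0 1/2 5/8 11/16 23/32 47/64 95/128]  R=[191/256 3/4 1]  = 381/512
val_11 [BRBRBBBBBRR]  L=[0 1/2 5/8 11/16 23/32 47/64 95/128]  R=[381/512 191/256 3/4 1]  = 761/1024
val_12 [BRBRBBBBBRRB]  L=[0 1/2 5/8 11/16 23/32 47/64 95/128 761/1024]  R=[381/512 191/256 3/4 1]  = 1523/2048
val_13 [BRBRBBBBBRRBB]  L=[0 1/2 5/8 11/16 23/32 47/64 95/128 761/1024 1523/2048]  R=[381/512 191/256 3/4 1]  = 3047/4096
val_14 [BRBRBBBBBRRBBB]  L=[0 1/2 5/8 11/16 23/32 47/64 95/128 761/1024 1523/2048 3047/4096]  R=[381/512 191/256 3/4 1]  = 6095/8192
val_15 [BRBRBBBBBRRBBBB]  L=[0 1/2 5/8 11/16 23/32 47/64 95/128 761/1024 1523/2048 3047/4096 6095/8192]  R=[381/512 191/256 3/4 1]  = 12191/16384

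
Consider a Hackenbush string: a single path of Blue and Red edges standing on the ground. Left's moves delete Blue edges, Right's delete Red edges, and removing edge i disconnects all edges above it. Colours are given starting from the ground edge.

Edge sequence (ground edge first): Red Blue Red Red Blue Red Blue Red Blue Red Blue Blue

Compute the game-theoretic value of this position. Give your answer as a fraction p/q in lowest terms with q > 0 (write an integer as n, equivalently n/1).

Prefix values for Red Blue Red Red Blue Red Blue Red Blue Red Blue Blue via {L|R} + simplicity:
1 of 12 · R · max L −∞ · min R 0 → -1
2 of 12 · RB · max L -1 · min R 0 → -1/2
3 of 12 · RBR · max L -1 · min R -1/2 → -3/4
4 of 12 · RBRR · max L -1 · min R -3/4 → -7/8
5 of 12 · RBRRB · max L -7/8 · min R -3/4 → -13/16
6 of 12 · RBRRBR · max L -7/8 · min R -13/16 → -27/32
7 of 12 · RBRRBRB · max L -27/32 · min R -13/16 → -53/64
8 of 12 · RBRRBRBR · max L -27/32 · min R -53/64 → -107/128
9 of 12 · RBRRBRBRB · max L -107/128 · min R -53/64 → -213/256
10 of 12 · RBRRBRBRBR · max L -107/128 · min R -213/256 → -427/512
11 of 12 · RBRRBRBRBRB · max L -427/512 · min R -213/256 → -853/1024
12 of 12 · RBRRBRBRBRBB · max L -853/1024 · min R -213/256 → -1705/2048

-1705/2048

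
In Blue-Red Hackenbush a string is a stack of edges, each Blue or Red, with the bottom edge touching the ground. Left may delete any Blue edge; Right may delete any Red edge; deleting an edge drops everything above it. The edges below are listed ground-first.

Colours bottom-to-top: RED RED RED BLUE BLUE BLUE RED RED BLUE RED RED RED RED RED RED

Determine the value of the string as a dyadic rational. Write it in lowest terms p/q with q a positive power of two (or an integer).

Recurse on prefixes of the 15-edge string RED RED RED BLUE BLUE BLUE RED RED BLUE RED RED RED RED RED RED:
value_1 [R]  L=[none]  R=[0]  => -1
value_2 [RR]  L=[none]  R=[-1,0]  => -2
value_3 [RRR]  L=[none]  R=[-2,-1,0]  => -3
value_4 [RRRB]  L=[-3]  R=[-2,-1,0]  => -5/2
value_5 [RRRBB]  L=[-3,-5/2]  R=[-2,-1,0]  => -9/4
value_6 [RRRBBB]  L=[-3,-5/2,-9/4]  R=[-2,-1,0]  => -17/8
value_7 [RRRBBBR]  L=[-3,-5/2,-9/4]  R=[-17/8,-2,-1,0]  => -35/16
value_8 [RRRBBBRR]  L=[-3,-5/2,-9/4]  R=[-35/16,-17/8,-2,-1,0]  => -71/32
value_9 [RRRBBBRRB]  L=[-3,-5/2,-9/4,-71/32]  R=[-35/16,-17/8,-2,-1,0]  => -141/64
value_10 [RRRBBBRRBR]  L=[-3,-5/2,-9/4,-71/32]  R=[-141/64,-35/16,-17/8,-2,-1,0]  => -283/128
value_11 [RRRBBBRRBRR]  L=[-3,-5/2,-9/4,-71/32]  R=[-283/128,-141/64,-35/16,-17/8,-2,-1,0]  => -567/256
value_12 [RRRBBBRRBRRR]  L=[-3,-5/2,-9/4,-71/32]  R=[-567/256,-283/128,-141/64,-35/16,-17/8,-2,-1,0]  => -1135/512
value_13 [RRRBBBRRBRRRR]  L=[-3,-5/2,-9/4,-71/32]  R=[-1135/512,-567/256,-283/128,-141/64,-35/16,-17/8,-2,-1,0]  => -2271/1024
value_14 [RRRBBBRRBRRRRR]  L=[-3,-5/2,-9/4,-71/32]  R=[-2271/1024,-1135/512,-567/256,-283/128,-141/64,-35/16,-17/8,-2,-1,0]  => -4543/2048
value_15 [RRRBBBRRBRRRRRR]  L=[-3,-5/2,-9/4,-71/32]  R=[-4543/2048,-2271/1024,-1135/512,-567/256,-283/128,-141/64,-35/16,-17/8,-2,-1,0]  => -9087/4096

-9087/4096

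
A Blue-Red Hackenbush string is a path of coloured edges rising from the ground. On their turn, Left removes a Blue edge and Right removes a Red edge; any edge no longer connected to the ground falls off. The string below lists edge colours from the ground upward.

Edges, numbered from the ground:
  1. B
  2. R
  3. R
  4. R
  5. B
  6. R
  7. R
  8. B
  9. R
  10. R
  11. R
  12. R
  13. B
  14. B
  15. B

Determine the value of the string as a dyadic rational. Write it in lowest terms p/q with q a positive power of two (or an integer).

2319/16384

B: Left { 0 }, Right { · } = simplest 1
BR: Left { 0 }, Right { 1 } = simplest 1/2
BRR: Left { 0 }, Right { 1/2 1 } = simplest 1/4
BRRR: Left { 0 }, Right { 1/4 1/2 1 } = simplest 1/8
BRRRB: Left { 0 1/8 }, Right { 1/4 1/2 1 } = simplest 3/16
BRRRBR: Left { 0 1/8 }, Right { 3/16 1/4 1/2 1 } = simplest 5/32
BRRRBRR: Left { 0 1/8 }, Right { 5/32 3/16 1/4 1/2 1 } = simplest 9/64
BRRRBRRB: Left { 0 1/8 9/64 }, Right { 5/32 3/16 1/4 1/2 1 } = simplest 19/128
BRRRBRRBR: Left { 0 1/8 9/64 }, Right { 19/128 5/32 3/16 1/4 1/2 1 } = simplest 37/256
BRRRBRRBRR: Left { 0 1/8 9/64 }, Right { 37/256 19/128 5/32 3/16 1/4 1/2 1 } = simplest 73/512
BRRRBRRBRRR: Left { 0 1/8 9/64 }, Right { 73/512 37/256 19/128 5/32 3/16 1/4 1/2 1 } = simplest 145/1024
BRRRBRRBRRRR: Left { 0 1/8 9/64 }, Right { 145/1024 73/512 37/256 19/128 5/32 3/16 1/4 1/2 1 } = simplest 289/2048
BRRRBRRBRRRRB: Left { 0 1/8 9/64 289/2048 }, Right { 145/1024 73/512 37/256 19/128 5/32 3/16 1/4 1/2 1 } = simplest 579/4096
BRRRBRRBRRRRBB: Left { 0 1/8 9/64 289/2048 579/4096 }, Right { 145/1024 73/512 37/256 19/128 5/32 3/16 1/4 1/2 1 } = simplest 1159/8192
BRRRBRRBRRRRBBB: Left { 0 1/8 9/64 289/2048 579/4096 1159/8192 }, Right { 145/1024 73/512 37/256 19/128 5/32 3/16 1/4 1/2 1 } = simplest 2319/16384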